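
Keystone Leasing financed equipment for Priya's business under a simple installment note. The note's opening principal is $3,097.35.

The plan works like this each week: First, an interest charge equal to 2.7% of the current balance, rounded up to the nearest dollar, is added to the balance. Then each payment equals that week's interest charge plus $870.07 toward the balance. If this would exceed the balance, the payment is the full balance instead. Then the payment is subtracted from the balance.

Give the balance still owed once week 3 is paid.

$487.14

Week 1: opening $3,097.35; interest $84.00 → $3,181.35; payment $954.07; balance $2,227.28
Week 2: opening $2,227.28; interest $61.00 → $2,288.28; payment $931.07; balance $1,357.21
Week 3: opening $1,357.21; interest $37.00 → $1,394.21; payment $907.07; balance $487.14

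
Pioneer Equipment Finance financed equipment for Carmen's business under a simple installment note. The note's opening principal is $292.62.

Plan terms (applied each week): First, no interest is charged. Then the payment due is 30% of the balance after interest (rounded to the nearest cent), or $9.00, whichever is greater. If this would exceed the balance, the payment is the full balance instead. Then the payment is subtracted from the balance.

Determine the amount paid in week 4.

$30.11

Week 1: opening $292.62; payment $87.79; balance $204.83
Week 2: opening $204.83; payment $61.45; balance $143.38
Week 3: opening $143.38; payment $43.01; balance $100.37
Week 4: opening $100.37; payment $30.11; balance $70.26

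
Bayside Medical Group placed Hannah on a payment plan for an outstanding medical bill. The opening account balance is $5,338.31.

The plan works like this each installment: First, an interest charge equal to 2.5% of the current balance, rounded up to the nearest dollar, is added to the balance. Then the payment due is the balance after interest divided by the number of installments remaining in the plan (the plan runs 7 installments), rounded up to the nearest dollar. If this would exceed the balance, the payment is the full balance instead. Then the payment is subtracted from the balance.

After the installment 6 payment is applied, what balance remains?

$884.31

# | Opening | Interest | Payment | End bal
1 | $5,338.31 | $134.00 | $782.00 | $4,690.31
2 | $4,690.31 | $118.00 | $802.00 | $4,006.31
3 | $4,006.31 | $101.00 | $822.00 | $3,285.31
4 | $3,285.31 | $83.00 | $843.00 | $2,525.31
5 | $2,525.31 | $64.00 | $864.00 | $1,725.31
6 | $1,725.31 | $44.00 | $885.00 | $884.31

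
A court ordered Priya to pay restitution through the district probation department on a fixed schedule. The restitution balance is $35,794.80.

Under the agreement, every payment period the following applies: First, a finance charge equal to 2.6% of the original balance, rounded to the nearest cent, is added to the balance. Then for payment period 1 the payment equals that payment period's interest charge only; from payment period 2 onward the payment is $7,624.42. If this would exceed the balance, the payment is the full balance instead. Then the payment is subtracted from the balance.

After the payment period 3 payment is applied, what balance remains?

$22,407.28

Payment period 1: opening $35,794.80; interest $930.66 → $36,725.46; payment $930.66; balance $35,794.80
Payment period 2: opening $35,794.80; interest $930.66 → $36,725.46; payment $7,624.42; balance $29,101.04
Payment period 3: opening $29,101.04; interest $930.66 → $30,031.70; payment $7,624.42; balance $22,407.28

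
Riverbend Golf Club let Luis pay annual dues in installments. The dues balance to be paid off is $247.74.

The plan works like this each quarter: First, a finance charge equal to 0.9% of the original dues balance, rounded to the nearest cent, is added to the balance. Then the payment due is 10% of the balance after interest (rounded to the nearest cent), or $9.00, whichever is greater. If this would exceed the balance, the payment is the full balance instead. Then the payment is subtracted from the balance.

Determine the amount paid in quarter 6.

$15.67

Quarter 1: $247.74 +$2.23 interest = $249.97; pay $25.00 → $224.97
Quarter 2: $224.97 +$2.23 interest = $227.20; pay $22.72 → $204.48
Quarter 3: $204.48 +$2.23 interest = $206.71; pay $20.67 → $186.04
Quarter 4: $186.04 +$2.23 interest = $188.27; pay $18.83 → $169.44
Quarter 5: $169.44 +$2.23 interest = $171.67; pay $17.17 → $154.50
Quarter 6: $154.50 +$2.23 interest = $156.73; pay $15.67 → $141.06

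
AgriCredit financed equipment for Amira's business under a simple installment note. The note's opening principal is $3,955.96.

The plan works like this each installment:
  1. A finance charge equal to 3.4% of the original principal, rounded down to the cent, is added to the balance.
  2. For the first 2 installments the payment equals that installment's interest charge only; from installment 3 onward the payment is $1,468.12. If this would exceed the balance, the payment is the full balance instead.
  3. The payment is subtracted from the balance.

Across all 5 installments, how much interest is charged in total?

Installment 1: opening $3,955.96; interest $134.50 → $4,090.46; payment $134.50; balance $3,955.96
Installment 2: opening $3,955.96; interest $134.50 → $4,090.46; payment $134.50; balance $3,955.96
Installment 3: opening $3,955.96; interest $134.50 → $4,090.46; payment $1,468.12; balance $2,622.34
Installment 4: opening $2,622.34; interest $134.50 → $2,756.84; payment $1,468.12; balance $1,288.72
Installment 5: opening $1,288.72; interest $134.50 → $1,423.22; payment $1,423.22; balance $0.00
Total interest: $134.50 + $134.50 + $134.50 + $134.50 + $134.50 = $672.50

$672.50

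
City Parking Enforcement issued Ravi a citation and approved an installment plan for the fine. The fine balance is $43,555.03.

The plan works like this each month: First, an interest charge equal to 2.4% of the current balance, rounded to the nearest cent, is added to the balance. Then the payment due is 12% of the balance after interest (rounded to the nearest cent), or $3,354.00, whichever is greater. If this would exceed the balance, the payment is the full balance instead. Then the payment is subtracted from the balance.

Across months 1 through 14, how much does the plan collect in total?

$50,936.86

Month 1: opening $43,555.03; interest $1,045.32 → $44,600.35; payment $5,352.04; balance $39,248.31
Month 2: opening $39,248.31; interest $941.96 → $40,190.27; payment $4,822.83; balance $35,367.44
Month 3: opening $35,367.44; interest $848.82 → $36,216.26; payment $4,345.95; balance $31,870.31
Month 4: opening $31,870.31; interest $764.89 → $32,635.20; payment $3,916.22; balance $28,718.98
Month 5: opening $28,718.98; interest $689.26 → $29,408.24; payment $3,528.99; balance $25,879.25
Month 6: opening $25,879.25; interest $621.10 → $26,500.35; payment $3,354.00; balance $23,146.35
Month 7: opening $23,146.35; interest $555.51 → $23,701.86; payment $3,354.00; balance $20,347.86
Month 8: opening $20,347.86; interest $488.35 → $20,836.21; payment $3,354.00; balance $17,482.21
Month 9: opening $17,482.21; interest $419.57 → $17,901.78; payment $3,354.00; balance $14,547.78
Month 10: opening $14,547.78; interest $349.15 → $14,896.93; payment $3,354.00; balance $11,542.93
Month 11: opening $11,542.93; interest $277.03 → $11,819.96; payment $3,354.00; balance $8,465.96
Month 12: opening $8,465.96; interest $203.18 → $8,669.14; payment $3,354.00; balance $5,315.14
Month 13: opening $5,315.14; interest $127.56 → $5,442.70; payment $3,354.00; balance $2,088.70
Month 14: opening $2,088.70; interest $50.13 → $2,138.83; payment $2,138.83; balance $0.00
Total paid: $50,936.86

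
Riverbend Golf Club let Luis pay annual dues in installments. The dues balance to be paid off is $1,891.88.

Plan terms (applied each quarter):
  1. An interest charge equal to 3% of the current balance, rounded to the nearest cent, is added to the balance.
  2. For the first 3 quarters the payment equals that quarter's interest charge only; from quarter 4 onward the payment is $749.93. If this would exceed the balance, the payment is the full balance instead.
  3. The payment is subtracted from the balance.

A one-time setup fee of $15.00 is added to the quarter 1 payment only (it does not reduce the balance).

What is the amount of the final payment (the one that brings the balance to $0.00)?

$499.28

Quarter 1: opening $1,891.88; interest $56.76 → $1,948.64; payment $56.76 (+ $15.00 fee); balance $1,891.88
Quarter 2: opening $1,891.88; interest $56.76 → $1,948.64; payment $56.76; balance $1,891.88
Quarter 3: opening $1,891.88; interest $56.76 → $1,948.64; payment $56.76; balance $1,891.88
Quarter 4: opening $1,891.88; interest $56.76 → $1,948.64; payment $749.93; balance $1,198.71
Quarter 5: opening $1,198.71; interest $35.96 → $1,234.67; payment $749.93; balance $484.74
Quarter 6: opening $484.74; interest $14.54 → $499.28; payment $499.28; balance $0.00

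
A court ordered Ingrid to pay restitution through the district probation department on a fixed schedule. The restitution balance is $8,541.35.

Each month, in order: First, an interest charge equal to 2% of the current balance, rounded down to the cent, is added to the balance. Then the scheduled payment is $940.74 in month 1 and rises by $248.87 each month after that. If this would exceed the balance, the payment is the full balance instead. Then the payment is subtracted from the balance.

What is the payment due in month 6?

Month 1: opening $8,541.35; interest $170.82 → $8,712.17; payment $940.74; balance $7,771.43
Month 2: opening $7,771.43; interest $155.42 → $7,926.85; payment $1,189.61; balance $6,737.24
Month 3: opening $6,737.24; interest $134.74 → $6,871.98; payment $1,438.48; balance $5,433.50
Month 4: opening $5,433.50; interest $108.67 → $5,542.17; payment $1,687.35; balance $3,854.82
Month 5: opening $3,854.82; interest $77.09 → $3,931.91; payment $1,936.22; balance $1,995.69
Month 6: opening $1,995.69; interest $39.91 → $2,035.60; payment $2,035.60; balance $0.00

$2,035.60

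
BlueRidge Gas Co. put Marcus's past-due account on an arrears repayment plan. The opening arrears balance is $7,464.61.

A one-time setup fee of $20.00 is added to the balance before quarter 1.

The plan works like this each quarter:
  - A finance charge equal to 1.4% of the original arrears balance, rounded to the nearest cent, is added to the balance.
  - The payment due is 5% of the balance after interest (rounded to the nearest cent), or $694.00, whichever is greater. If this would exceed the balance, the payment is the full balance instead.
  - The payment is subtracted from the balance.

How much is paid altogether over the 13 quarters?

$8,843.11

# | Opening | Interest | Payment | End bal
1 | $7,484.61 | $104.50 | $694.00 | $6,895.11
2 | $6,895.11 | $104.50 | $694.00 | $6,305.61
3 | $6,305.61 | $104.50 | $694.00 | $5,716.11
4 | $5,716.11 | $104.50 | $694.00 | $5,126.61
5 | $5,126.61 | $104.50 | $694.00 | $4,537.11
6 | $4,537.11 | $104.50 | $694.00 | $3,947.61
7 | $3,947.61 | $104.50 | $694.00 | $3,358.11
8 | $3,358.11 | $104.50 | $694.00 | $2,768.61
9 | $2,768.61 | $104.50 | $694.00 | $2,179.11
10 | $2,179.11 | $104.50 | $694.00 | $1,589.61
11 | $1,589.61 | $104.50 | $694.00 | $1,000.11
12 | $1,000.11 | $104.50 | $694.00 | $410.61
13 | $410.61 | $104.50 | $515.11 | $0.00
Total paid: $8,843.11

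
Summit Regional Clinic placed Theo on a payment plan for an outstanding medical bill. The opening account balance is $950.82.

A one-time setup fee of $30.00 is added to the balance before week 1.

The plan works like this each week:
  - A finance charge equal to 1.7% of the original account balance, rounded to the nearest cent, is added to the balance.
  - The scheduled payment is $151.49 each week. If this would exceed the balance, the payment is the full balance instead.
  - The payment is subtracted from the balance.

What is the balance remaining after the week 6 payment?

Week 1: opening $980.82; interest $16.16 → $996.98; payment $151.49; balance $845.49
Week 2: opening $845.49; interest $16.16 → $861.65; payment $151.49; balance $710.16
Week 3: opening $710.16; interest $16.16 → $726.32; payment $151.49; balance $574.83
Week 4: opening $574.83; interest $16.16 → $590.99; payment $151.49; balance $439.50
Week 5: opening $439.50; interest $16.16 → $455.66; payment $151.49; balance $304.17
Week 6: opening $304.17; interest $16.16 → $320.33; payment $151.49; balance $168.84

$168.84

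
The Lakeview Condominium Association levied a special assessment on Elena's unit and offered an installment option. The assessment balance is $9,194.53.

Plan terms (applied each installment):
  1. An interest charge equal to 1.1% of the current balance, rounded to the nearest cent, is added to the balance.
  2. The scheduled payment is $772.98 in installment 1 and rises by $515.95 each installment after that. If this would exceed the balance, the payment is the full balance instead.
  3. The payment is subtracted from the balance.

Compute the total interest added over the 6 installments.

Installment 1: $9,194.53 +$101.14 interest = $9,295.67; pay $772.98 → $8,522.69
Installment 2: $8,522.69 +$93.75 interest = $8,616.44; pay $1,288.93 → $7,327.51
Installment 3: $7,327.51 +$80.60 interest = $7,408.11; pay $1,804.88 → $5,603.23
Installment 4: $5,603.23 +$61.64 interest = $5,664.87; pay $2,320.83 → $3,344.04
Installment 5: $3,344.04 +$36.78 interest = $3,380.82; pay $2,836.78 → $544.04
Installment 6: $544.04 +$5.98 interest = $550.02; pay $550.02 → $0.00
Total interest: $101.14 + $93.75 + $80.60 + $61.64 + $36.78 + $5.98 = $379.89

$379.89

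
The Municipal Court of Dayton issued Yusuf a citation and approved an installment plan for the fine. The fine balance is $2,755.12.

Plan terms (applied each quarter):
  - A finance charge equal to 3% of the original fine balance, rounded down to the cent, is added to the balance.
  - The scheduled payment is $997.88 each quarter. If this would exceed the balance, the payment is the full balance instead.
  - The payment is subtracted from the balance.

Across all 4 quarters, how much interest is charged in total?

$330.60

# | Opening | Interest | Payment | End bal
1 | $2,755.12 | $82.65 | $997.88 | $1,839.89
2 | $1,839.89 | $82.65 | $997.88 | $924.66
3 | $924.66 | $82.65 | $997.88 | $9.43
4 | $9.43 | $82.65 | $92.08 | $0.00
Total interest: $82.65 + $82.65 + $82.65 + $82.65 = $330.60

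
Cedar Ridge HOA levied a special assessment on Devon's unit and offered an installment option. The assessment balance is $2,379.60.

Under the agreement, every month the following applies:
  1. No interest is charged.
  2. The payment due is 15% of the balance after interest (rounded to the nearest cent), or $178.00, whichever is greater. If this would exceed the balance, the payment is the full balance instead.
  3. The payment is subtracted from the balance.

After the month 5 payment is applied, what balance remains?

$1,055.84

Month 1: $2,379.60 − $356.94 → $2,022.66
Month 2: $2,022.66 − $303.40 → $1,719.26
Month 3: $1,719.26 − $257.89 → $1,461.37
Month 4: $1,461.37 − $219.21 → $1,242.16
Month 5: $1,242.16 − $186.32 → $1,055.84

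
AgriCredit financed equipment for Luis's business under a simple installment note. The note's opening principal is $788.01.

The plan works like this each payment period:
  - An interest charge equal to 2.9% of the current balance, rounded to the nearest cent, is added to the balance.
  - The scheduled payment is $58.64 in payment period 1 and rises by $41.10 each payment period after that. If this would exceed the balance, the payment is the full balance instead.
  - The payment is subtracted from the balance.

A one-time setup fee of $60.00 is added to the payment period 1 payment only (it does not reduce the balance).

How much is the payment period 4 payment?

# | Opening | Interest | Payment | Fee | End bal
1 | $788.01 | $22.85 | $58.64 | $60.00 | $752.22
2 | $752.22 | $21.81 | $99.74 | — | $674.29
3 | $674.29 | $19.55 | $140.84 | — | $553.00
4 | $553.00 | $16.04 | $181.94 | — | $387.10

$181.94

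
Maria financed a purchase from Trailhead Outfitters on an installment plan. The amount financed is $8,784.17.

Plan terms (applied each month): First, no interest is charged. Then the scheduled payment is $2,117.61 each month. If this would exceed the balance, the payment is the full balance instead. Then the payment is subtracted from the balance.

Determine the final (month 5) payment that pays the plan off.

Month 1: opening $8,784.17; payment $2,117.61; balance $6,666.56
Month 2: opening $6,666.56; payment $2,117.61; balance $4,548.95
Month 3: opening $4,548.95; payment $2,117.61; balance $2,431.34
Month 4: opening $2,431.34; payment $2,117.61; balance $313.73
Month 5: opening $313.73; payment $313.73; balance $0.00

$313.73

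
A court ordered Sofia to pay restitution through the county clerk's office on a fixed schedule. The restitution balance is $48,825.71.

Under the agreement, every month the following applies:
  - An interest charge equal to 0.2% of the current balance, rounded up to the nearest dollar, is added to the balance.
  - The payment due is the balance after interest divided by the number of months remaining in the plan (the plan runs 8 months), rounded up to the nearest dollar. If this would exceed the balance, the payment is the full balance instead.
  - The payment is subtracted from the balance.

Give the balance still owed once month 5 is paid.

$18,493.71

Month 1: opening $48,825.71; interest $98.00 → $48,923.71; payment $6,116.00; balance $42,807.71
Month 2: opening $42,807.71; interest $86.00 → $42,893.71; payment $6,128.00; balance $36,765.71
Month 3: opening $36,765.71; interest $74.00 → $36,839.71; payment $6,140.00; balance $30,699.71
Month 4: opening $30,699.71; interest $62.00 → $30,761.71; payment $6,153.00; balance $24,608.71
Month 5: opening $24,608.71; interest $50.00 → $24,658.71; payment $6,165.00; balance $18,493.71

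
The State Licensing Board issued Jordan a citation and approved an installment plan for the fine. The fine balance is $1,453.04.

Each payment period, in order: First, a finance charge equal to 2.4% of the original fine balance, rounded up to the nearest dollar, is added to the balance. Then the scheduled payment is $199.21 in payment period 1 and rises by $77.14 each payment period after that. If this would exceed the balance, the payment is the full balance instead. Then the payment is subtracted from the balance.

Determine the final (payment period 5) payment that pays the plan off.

Payment period 1: $1,453.04 +$35.00 interest = $1,488.04; pay $199.21 → $1,288.83
Payment period 2: $1,288.83 +$35.00 interest = $1,323.83; pay $276.35 → $1,047.48
Payment period 3: $1,047.48 +$35.00 interest = $1,082.48; pay $353.49 → $728.99
Payment period 4: $728.99 +$35.00 interest = $763.99; pay $430.63 → $333.36
Payment period 5: $333.36 +$35.00 interest = $368.36; pay $368.36 → $0.00

$368.36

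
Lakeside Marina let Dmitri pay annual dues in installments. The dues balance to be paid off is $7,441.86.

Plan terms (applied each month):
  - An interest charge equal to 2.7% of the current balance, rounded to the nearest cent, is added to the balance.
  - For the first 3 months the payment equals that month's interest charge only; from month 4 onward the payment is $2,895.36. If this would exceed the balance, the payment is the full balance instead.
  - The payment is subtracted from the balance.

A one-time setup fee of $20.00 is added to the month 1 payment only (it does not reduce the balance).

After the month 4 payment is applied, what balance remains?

Month 1: $7,441.86 +$200.93 interest = $7,642.79; pay $200.93 (+ $20.00 fee) → $7,441.86
Month 2: $7,441.86 +$200.93 interest = $7,642.79; pay $200.93 → $7,441.86
Month 3: $7,441.86 +$200.93 interest = $7,642.79; pay $200.93 → $7,441.86
Month 4: $7,441.86 +$200.93 interest = $7,642.79; pay $2,895.36 → $4,747.43

$4,747.43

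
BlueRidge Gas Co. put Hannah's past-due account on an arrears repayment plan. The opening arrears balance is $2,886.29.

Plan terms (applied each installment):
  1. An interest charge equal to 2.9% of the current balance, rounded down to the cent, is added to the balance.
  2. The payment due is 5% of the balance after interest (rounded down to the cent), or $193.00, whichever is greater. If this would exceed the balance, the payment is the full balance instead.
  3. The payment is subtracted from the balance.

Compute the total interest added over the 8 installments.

$575.50

# | Opening | Interest | Payment | End bal
1 | $2,886.29 | $83.70 | $193.00 | $2,776.99
2 | $2,776.99 | $80.53 | $193.00 | $2,664.52
3 | $2,664.52 | $77.27 | $193.00 | $2,548.79
4 | $2,548.79 | $73.91 | $193.00 | $2,429.70
5 | $2,429.70 | $70.46 | $193.00 | $2,307.16
6 | $2,307.16 | $66.90 | $193.00 | $2,181.06
7 | $2,181.06 | $63.25 | $193.00 | $2,051.31
8 | $2,051.31 | $59.48 | $193.00 | $1,917.79
Total interest: $83.70 + $80.53 + $77.27 + $73.91 + $70.46 + $66.90 + $63.25 + $59.48 = $575.50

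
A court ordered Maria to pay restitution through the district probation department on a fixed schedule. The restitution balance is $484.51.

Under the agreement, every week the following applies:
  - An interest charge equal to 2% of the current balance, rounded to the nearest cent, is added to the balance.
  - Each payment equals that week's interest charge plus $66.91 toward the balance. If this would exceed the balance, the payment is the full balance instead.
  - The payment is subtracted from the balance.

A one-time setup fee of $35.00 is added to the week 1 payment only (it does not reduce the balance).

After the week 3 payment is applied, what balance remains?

$283.78

Week 1: $484.51 +$9.69 interest = $494.20; pay $76.60 (+ $35.00 fee) → $417.60
Week 2: $417.60 +$8.35 interest = $425.95; pay $75.26 → $350.69
Week 3: $350.69 +$7.01 interest = $357.70; pay $73.92 → $283.78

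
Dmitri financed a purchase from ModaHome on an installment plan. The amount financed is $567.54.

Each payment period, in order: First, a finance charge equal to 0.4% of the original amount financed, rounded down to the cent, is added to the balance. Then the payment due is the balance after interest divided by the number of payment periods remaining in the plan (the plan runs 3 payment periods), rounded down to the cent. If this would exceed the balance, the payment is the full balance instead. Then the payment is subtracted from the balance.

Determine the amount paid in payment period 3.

$193.35

# | Opening | Interest | Payment | End bal
1 | $567.54 | $2.27 | $189.93 | $379.88
2 | $379.88 | $2.27 | $191.07 | $191.08
3 | $191.08 | $2.27 | $193.35 | $0.00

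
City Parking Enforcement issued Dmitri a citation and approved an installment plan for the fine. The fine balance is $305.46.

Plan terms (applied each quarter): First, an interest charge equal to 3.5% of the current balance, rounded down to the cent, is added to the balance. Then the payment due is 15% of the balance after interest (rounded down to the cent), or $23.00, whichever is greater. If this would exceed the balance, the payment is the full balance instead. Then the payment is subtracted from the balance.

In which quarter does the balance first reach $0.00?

14

Quarter 1: $305.46 +$10.69 interest = $316.15; pay $47.42 → $268.73
Quarter 2: $268.73 +$9.40 interest = $278.13; pay $41.71 → $236.42
Quarter 3: $236.42 +$8.27 interest = $244.69; pay $36.70 → $207.99
Quarter 4: $207.99 +$7.27 interest = $215.26; pay $32.28 → $182.98
Quarter 5: $182.98 +$6.40 interest = $189.38; pay $28.40 → $160.98
Quarter 6: $160.98 +$5.63 interest = $166.61; pay $24.99 → $141.62
Quarter 7: $141.62 +$4.95 interest = $146.57; pay $23.00 → $123.57
Quarter 8: $123.57 +$4.32 interest = $127.89; pay $23.00 → $104.89
Quarter 9: $104.89 +$3.67 interest = $108.56; pay $23.00 → $85.56
Quarter 10: $85.56 +$2.99 interest = $88.55; pay $23.00 → $65.55
Quarter 11: $65.55 +$2.29 interest = $67.84; pay $23.00 → $44.84
Quarter 12: $44.84 +$1.56 interest = $46.40; pay $23.00 → $23.40
Quarter 13: $23.40 +$0.81 interest = $24.21; pay $23.00 → $1.21
Quarter 14: $1.21 +$0.04 interest = $1.25; pay $1.25 → $0.00
Balance reaches $0.00 in quarter 14.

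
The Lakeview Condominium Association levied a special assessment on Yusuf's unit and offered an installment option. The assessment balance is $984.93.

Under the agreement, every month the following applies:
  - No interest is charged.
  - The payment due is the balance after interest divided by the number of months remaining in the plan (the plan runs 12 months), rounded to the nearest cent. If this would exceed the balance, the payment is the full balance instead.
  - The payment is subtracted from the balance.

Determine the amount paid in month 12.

$82.07

Month 1: opening $984.93; payment $82.08; balance $902.85
Month 2: opening $902.85; payment $82.08; balance $820.77
Month 3: opening $820.77; payment $82.08; balance $738.69
Month 4: opening $738.69; payment $82.08; balance $656.61
Month 5: opening $656.61; payment $82.08; balance $574.53
Month 6: opening $574.53; payment $82.08; balance $492.45
Month 7: opening $492.45; payment $82.08; balance $410.37
Month 8: opening $410.37; payment $82.07; balance $328.30
Month 9: opening $328.30; payment $82.08; balance $246.22
Month 10: opening $246.22; payment $82.07; balance $164.15
Month 11: opening $164.15; payment $82.08; balance $82.07
Month 12: opening $82.07; payment $82.07; balance $0.00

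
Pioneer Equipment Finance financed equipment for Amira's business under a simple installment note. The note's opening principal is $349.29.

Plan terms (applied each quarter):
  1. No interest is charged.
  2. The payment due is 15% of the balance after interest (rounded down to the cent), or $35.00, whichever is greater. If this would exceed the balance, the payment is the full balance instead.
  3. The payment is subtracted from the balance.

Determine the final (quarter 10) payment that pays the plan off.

$4.52

Quarter 1: $349.29 − $52.39 → $296.90
Quarter 2: $296.90 − $44.53 → $252.37
Quarter 3: $252.37 − $37.85 → $214.52
Quarter 4: $214.52 − $35.00 → $179.52
Quarter 5: $179.52 − $35.00 → $144.52
Quarter 6: $144.52 − $35.00 → $109.52
Quarter 7: $109.52 − $35.00 → $74.52
Quarter 8: $74.52 − $35.00 → $39.52
Quarter 9: $39.52 − $35.00 → $4.52
Quarter 10: $4.52 − $4.52 → $0.00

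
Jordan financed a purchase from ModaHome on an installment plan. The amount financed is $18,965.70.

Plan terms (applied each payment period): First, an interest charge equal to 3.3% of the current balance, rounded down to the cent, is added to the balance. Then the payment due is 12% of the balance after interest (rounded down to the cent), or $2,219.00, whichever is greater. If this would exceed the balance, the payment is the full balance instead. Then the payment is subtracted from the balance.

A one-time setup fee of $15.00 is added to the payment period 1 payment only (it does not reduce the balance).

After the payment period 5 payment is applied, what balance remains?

Payment period 1: $18,965.70 +$625.86 interest = $19,591.56; pay $2,350.98 (+ $15.00 fee) → $17,240.58
Payment period 2: $17,240.58 +$568.93 interest = $17,809.51; pay $2,219.00 → $15,590.51
Payment period 3: $15,590.51 +$514.48 interest = $16,104.99; pay $2,219.00 → $13,885.99
Payment period 4: $13,885.99 +$458.23 interest = $14,344.22; pay $2,219.00 → $12,125.22
Payment period 5: $12,125.22 +$400.13 interest = $12,525.35; pay $2,219.00 → $10,306.35

$10,306.35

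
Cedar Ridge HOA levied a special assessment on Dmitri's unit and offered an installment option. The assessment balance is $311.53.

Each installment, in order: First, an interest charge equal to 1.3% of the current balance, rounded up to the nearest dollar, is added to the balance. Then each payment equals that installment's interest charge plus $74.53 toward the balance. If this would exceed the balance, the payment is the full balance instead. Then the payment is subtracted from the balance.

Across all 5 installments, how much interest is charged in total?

$15.00

# | Opening | Interest | Payment | End bal
1 | $311.53 | $5.00 | $79.53 | $237.00
2 | $237.00 | $4.00 | $78.53 | $162.47
3 | $162.47 | $3.00 | $77.53 | $87.94
4 | $87.94 | $2.00 | $76.53 | $13.41
5 | $13.41 | $1.00 | $14.41 | $0.00
Total interest: $5.00 + $4.00 + $3.00 + $2.00 + $1.00 = $15.00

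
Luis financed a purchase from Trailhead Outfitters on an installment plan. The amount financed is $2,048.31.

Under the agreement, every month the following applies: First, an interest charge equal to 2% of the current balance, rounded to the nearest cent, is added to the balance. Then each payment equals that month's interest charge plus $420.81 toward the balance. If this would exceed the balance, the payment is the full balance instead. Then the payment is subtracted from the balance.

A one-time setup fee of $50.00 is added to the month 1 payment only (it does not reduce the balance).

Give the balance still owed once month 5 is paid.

Month 1: opening $2,048.31; interest $40.97 → $2,089.28; payment $461.78 (+ $50.00 fee); balance $1,627.50
Month 2: opening $1,627.50; interest $32.55 → $1,660.05; payment $453.36; balance $1,206.69
Month 3: opening $1,206.69; interest $24.13 → $1,230.82; payment $444.94; balance $785.88
Month 4: opening $785.88; interest $15.72 → $801.60; payment $436.53; balance $365.07
Month 5: opening $365.07; interest $7.30 → $372.37; payment $372.37; balance $0.00

$0.00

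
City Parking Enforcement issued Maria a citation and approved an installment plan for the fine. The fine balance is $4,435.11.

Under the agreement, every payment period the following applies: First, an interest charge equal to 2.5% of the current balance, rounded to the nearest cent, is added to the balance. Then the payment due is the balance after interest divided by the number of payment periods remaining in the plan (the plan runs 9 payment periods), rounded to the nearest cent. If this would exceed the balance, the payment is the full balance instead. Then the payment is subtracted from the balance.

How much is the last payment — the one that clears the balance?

$615.42

Payment period 1: opening $4,435.11; interest $110.88 → $4,545.99; payment $505.11; balance $4,040.88
Payment period 2: opening $4,040.88; interest $101.02 → $4,141.90; payment $517.74; balance $3,624.16
Payment period 3: opening $3,624.16; interest $90.60 → $3,714.76; payment $530.68; balance $3,184.08
Payment period 4: opening $3,184.08; interest $79.60 → $3,263.68; payment $543.95; balance $2,719.73
Payment period 5: opening $2,719.73; interest $67.99 → $2,787.72; payment $557.54; balance $2,230.18
Payment period 6: opening $2,230.18; interest $55.75 → $2,285.93; payment $571.48; balance $1,714.45
Payment period 7: opening $1,714.45; interest $42.86 → $1,757.31; payment $585.77; balance $1,171.54
Payment period 8: opening $1,171.54; interest $29.29 → $1,200.83; payment $600.42; balance $600.41
Payment period 9: opening $600.41; interest $15.01 → $615.42; payment $615.42; balance $0.00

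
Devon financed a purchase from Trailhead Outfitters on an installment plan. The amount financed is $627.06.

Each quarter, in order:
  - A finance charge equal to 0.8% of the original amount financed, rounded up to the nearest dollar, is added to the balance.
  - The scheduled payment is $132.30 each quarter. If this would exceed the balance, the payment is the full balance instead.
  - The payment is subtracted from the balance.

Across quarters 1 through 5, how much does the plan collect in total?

$657.06

# | Opening | Interest | Payment | End bal
1 | $627.06 | $6.00 | $132.30 | $500.76
2 | $500.76 | $6.00 | $132.30 | $374.46
3 | $374.46 | $6.00 | $132.30 | $248.16
4 | $248.16 | $6.00 | $132.30 | $121.86
5 | $121.86 | $6.00 | $127.86 | $0.00
Total paid: $657.06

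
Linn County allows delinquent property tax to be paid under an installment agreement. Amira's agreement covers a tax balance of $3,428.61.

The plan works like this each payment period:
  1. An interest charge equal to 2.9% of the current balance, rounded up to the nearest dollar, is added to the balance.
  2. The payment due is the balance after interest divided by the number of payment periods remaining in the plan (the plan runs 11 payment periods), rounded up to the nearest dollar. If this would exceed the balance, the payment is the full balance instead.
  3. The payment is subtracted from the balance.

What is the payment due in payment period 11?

$427.61

Payment period 1: opening $3,428.61; interest $100.00 → $3,528.61; payment $321.00; balance $3,207.61
Payment period 2: opening $3,207.61; interest $94.00 → $3,301.61; payment $331.00; balance $2,970.61
Payment period 3: opening $2,970.61; interest $87.00 → $3,057.61; payment $340.00; balance $2,717.61
Payment period 4: opening $2,717.61; interest $79.00 → $2,796.61; payment $350.00; balance $2,446.61
Payment period 5: opening $2,446.61; interest $71.00 → $2,517.61; payment $360.00; balance $2,157.61
Payment period 6: opening $2,157.61; interest $63.00 → $2,220.61; payment $371.00; balance $1,849.61
Payment period 7: opening $1,849.61; interest $54.00 → $1,903.61; payment $381.00; balance $1,522.61
Payment period 8: opening $1,522.61; interest $45.00 → $1,567.61; payment $392.00; balance $1,175.61
Payment period 9: opening $1,175.61; interest $35.00 → $1,210.61; payment $404.00; balance $806.61
Payment period 10: opening $806.61; interest $24.00 → $830.61; payment $416.00; balance $414.61
Payment period 11: opening $414.61; interest $13.00 → $427.61; payment $427.61; balance $0.00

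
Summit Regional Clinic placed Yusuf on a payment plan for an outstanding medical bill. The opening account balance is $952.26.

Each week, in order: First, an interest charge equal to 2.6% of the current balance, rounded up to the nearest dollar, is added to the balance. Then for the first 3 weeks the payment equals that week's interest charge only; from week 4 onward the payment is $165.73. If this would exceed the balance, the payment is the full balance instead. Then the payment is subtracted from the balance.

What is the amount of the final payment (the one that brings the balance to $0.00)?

$54.88

Week 1: $952.26 +$25.00 interest = $977.26; pay $25.00 → $952.26
Week 2: $952.26 +$25.00 interest = $977.26; pay $25.00 → $952.26
Week 3: $952.26 +$25.00 interest = $977.26; pay $25.00 → $952.26
Week 4: $952.26 +$25.00 interest = $977.26; pay $165.73 → $811.53
Week 5: $811.53 +$22.00 interest = $833.53; pay $165.73 → $667.80
Week 6: $667.80 +$18.00 interest = $685.80; pay $165.73 → $520.07
Week 7: $520.07 +$14.00 interest = $534.07; pay $165.73 → $368.34
Week 8: $368.34 +$10.00 interest = $378.34; pay $165.73 → $212.61
Week 9: $212.61 +$6.00 interest = $218.61; pay $165.73 → $52.88
Week 10: $52.88 +$2.00 interest = $54.88; pay $54.88 → $0.00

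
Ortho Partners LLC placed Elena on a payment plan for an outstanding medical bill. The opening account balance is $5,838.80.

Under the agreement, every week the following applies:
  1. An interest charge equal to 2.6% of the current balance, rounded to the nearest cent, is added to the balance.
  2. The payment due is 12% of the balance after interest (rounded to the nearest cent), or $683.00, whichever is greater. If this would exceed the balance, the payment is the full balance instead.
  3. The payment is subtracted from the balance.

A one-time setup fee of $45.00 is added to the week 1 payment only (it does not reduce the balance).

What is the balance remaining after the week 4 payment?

$3,590.99

Week 1: opening $5,838.80; interest $151.81 → $5,990.61; payment $718.87 (+ $45.00 fee); balance $5,271.74
Week 2: opening $5,271.74; interest $137.07 → $5,408.81; payment $683.00; balance $4,725.81
Week 3: opening $4,725.81; interest $122.87 → $4,848.68; payment $683.00; balance $4,165.68
Week 4: opening $4,165.68; interest $108.31 → $4,273.99; payment $683.00; balance $3,590.99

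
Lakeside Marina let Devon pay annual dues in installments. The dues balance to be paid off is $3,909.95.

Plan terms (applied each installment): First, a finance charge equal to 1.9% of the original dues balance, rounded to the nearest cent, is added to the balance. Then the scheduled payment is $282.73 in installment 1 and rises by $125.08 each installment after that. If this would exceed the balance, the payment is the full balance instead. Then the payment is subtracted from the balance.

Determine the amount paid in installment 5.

Installment 1: opening $3,909.95; interest $74.29 → $3,984.24; payment $282.73; balance $3,701.51
Installment 2: opening $3,701.51; interest $74.29 → $3,775.80; payment $407.81; balance $3,367.99
Installment 3: opening $3,367.99; interest $74.29 → $3,442.28; payment $532.89; balance $2,909.39
Installment 4: opening $2,909.39; interest $74.29 → $2,983.68; payment $657.97; balance $2,325.71
Installment 5: opening $2,325.71; interest $74.29 → $2,400.00; payment $783.05; balance $1,616.95

$783.05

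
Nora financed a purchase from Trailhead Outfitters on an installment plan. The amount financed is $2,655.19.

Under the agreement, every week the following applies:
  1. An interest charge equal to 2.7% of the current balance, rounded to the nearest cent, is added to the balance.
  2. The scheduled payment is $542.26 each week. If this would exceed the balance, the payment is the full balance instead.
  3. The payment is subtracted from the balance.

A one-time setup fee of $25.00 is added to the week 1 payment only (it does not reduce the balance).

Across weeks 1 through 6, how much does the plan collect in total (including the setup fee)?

$2,912.75

Week 1: opening $2,655.19; interest $71.69 → $2,726.88; payment $542.26 (+ $25.00 fee); balance $2,184.62
Week 2: opening $2,184.62; interest $58.98 → $2,243.60; payment $542.26; balance $1,701.34
Week 3: opening $1,701.34; interest $45.94 → $1,747.28; payment $542.26; balance $1,205.02
Week 4: opening $1,205.02; interest $32.54 → $1,237.56; payment $542.26; balance $695.30
Week 5: opening $695.30; interest $18.77 → $714.07; payment $542.26; balance $171.81
Week 6: opening $171.81; interest $4.64 → $176.45; payment $176.45; balance $0.00
Total paid: $2,912.75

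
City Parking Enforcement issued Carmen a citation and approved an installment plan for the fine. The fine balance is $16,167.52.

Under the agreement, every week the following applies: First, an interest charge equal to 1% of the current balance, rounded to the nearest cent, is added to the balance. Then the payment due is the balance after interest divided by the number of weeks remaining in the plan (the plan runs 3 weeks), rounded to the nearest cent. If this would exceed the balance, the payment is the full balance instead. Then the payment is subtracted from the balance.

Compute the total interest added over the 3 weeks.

$325.51

Week 1: opening $16,167.52; interest $161.68 → $16,329.20; payment $5,443.07; balance $10,886.13
Week 2: opening $10,886.13; interest $108.86 → $10,994.99; payment $5,497.50; balance $5,497.49
Week 3: opening $5,497.49; interest $54.97 → $5,552.46; payment $5,552.46; balance $0.00
Total interest: $161.68 + $108.86 + $54.97 = $325.51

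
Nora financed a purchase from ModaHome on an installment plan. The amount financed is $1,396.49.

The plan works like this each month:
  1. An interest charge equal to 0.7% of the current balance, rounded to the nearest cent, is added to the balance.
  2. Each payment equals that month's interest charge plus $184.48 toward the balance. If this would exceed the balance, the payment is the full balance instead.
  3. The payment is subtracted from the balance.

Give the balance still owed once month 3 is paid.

$843.05

Month 1: opening $1,396.49; interest $9.78 → $1,406.27; payment $194.26; balance $1,212.01
Month 2: opening $1,212.01; interest $8.48 → $1,220.49; payment $192.96; balance $1,027.53
Month 3: opening $1,027.53; interest $7.19 → $1,034.72; payment $191.67; balance $843.05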